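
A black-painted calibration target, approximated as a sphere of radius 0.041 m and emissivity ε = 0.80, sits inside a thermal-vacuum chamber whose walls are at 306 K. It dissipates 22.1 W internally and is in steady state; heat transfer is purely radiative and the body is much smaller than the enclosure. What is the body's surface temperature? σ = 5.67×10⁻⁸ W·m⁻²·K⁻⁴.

For a small grey body in a large enclosure, net radiated power = εσA(T⁴ − T_w⁴).
Steady state: P = εσA(T⁴ − T_w⁴) with A = 4πr² = 0.02112 m².
T⁴ = P/(εσA) + T_w⁴ = 22.1/(0.80·5.67×10⁻⁸·0.02112) + (306)⁴
    = 2.306×10¹⁰ + 8.768×10⁹ = 3.183×10¹⁰ K⁴.

T ≈ 422 K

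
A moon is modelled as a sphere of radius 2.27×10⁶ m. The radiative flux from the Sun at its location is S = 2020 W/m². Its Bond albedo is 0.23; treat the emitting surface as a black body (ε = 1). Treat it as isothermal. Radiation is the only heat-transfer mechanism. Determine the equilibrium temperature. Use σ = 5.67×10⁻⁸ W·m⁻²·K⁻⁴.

At equilibrium, absorbed power = emitted power.
Absorbing cross-section = πr² = 1.619×10¹³ m²; emitting surface = 4πr² = 6.475×10¹³ m² (ratio 4).
(1−a)S·A_cross = εσ·A_surf·T⁴  ⇒  T⁴ = (1−a)S/(4σ).
T⁴ = 0.770·2020/(4·5.67×10⁻⁸) = 6.858×10⁹ K⁴.
T = (6.858×10⁹)^(1/4).

T ≈ 288 K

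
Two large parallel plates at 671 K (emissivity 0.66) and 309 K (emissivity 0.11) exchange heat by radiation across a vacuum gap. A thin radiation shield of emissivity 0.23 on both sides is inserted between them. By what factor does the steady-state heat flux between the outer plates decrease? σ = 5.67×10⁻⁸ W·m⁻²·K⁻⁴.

factor ≈ 1.80

Without shield: q₀ = σΔ(T⁴)/(1/ε₁+1/ε₂−1) with denominator 9.606.
With shield the two gaps are in series; the resistances add: (1/ε₁+1/ε_s−1)+(1/ε_s+1/ε₂−1) = 4.863+12.44 = 17.30.
Heat-flux ratio q₀/q = 17.30/9.606.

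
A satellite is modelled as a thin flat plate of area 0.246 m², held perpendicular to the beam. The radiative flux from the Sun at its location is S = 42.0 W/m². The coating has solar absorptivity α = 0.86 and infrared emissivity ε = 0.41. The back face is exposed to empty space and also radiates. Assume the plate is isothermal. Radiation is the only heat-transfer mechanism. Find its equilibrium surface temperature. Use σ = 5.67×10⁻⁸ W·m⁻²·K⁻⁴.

T ≈ 167 K

At equilibrium, absorbed power = emitted power.
Absorbing cross-section = A = 0.2460 m²; emitting surface = 2A = 0.4920 m² (ratio 2).
αS·A_cross = εσ·A_surf·T⁴  ⇒  T⁴ = αS/(ε·2σ).
T⁴ = 0.860·42.0/(0.41·2·5.67×10⁻⁸) = 7.769×10⁸ K⁴.
T = (7.769×10⁸)^(1/4).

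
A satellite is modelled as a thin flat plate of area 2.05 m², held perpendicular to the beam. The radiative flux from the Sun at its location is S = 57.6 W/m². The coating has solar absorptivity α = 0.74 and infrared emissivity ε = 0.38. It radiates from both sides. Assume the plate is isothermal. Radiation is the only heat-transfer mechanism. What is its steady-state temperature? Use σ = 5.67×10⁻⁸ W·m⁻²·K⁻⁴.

At equilibrium, absorbed power = emitted power.
Absorbing cross-section = A = 2.050 m²; emitting surface = 2A = 4.100 m² (ratio 2).
αS·A_cross = εσ·A_surf·T⁴  ⇒  T⁴ = αS/(ε·2σ).
T⁴ = 0.740·57.6/(0.38·2·5.67×10⁻⁸) = 9.891×10⁸ K⁴.
T = (9.891×10⁸)^(1/4).

T ≈ 177 K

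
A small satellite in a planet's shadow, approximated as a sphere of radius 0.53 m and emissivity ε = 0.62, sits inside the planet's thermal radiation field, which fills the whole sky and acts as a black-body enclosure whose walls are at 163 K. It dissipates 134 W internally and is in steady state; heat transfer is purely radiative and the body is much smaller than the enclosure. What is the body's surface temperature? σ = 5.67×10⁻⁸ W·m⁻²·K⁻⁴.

T ≈ 206 K

For a small grey body in a large enclosure, net radiated power = εσA(T⁴ − T_w⁴).
Steady state: P = εσA(T⁴ − T_w⁴) with A = 4πr² = 3.530 m².
T⁴ = P/(εσA) + T_w⁴ = 134/(0.62·5.67×10⁻⁸·3.530) + (163)⁴
    = 1.080×10⁹ + 7.059×10⁸ = 1.786×10⁹ K⁴.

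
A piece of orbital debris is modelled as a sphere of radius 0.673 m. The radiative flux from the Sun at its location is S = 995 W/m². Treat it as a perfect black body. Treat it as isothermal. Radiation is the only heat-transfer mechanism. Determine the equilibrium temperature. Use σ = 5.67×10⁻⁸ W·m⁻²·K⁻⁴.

T ≈ 257 K

At equilibrium, absorbed power = emitted power.
Absorbing cross-section = πr² = 1.423 m²; emitting surface = 4πr² = 5.692 m² (ratio 4).
S·A_cross = εσ·A_surf·T⁴  ⇒  T⁴ = S/(4σ).
T⁴ = 1.00·995/(4·5.67×10⁻⁸) = 4.387×10⁹ K⁴.
T = (4.387×10⁹)^(1/4).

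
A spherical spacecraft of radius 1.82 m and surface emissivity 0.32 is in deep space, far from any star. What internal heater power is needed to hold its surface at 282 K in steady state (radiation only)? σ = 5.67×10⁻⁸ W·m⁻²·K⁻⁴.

P ≈ 4780 W

P = εσ·4πr²·T⁴.
4πr² = 41.62 m²; T⁴ = 6.324×10⁹ K⁴.
P = 0.32·5.67×10⁻⁸·41.62·6.324×10⁹.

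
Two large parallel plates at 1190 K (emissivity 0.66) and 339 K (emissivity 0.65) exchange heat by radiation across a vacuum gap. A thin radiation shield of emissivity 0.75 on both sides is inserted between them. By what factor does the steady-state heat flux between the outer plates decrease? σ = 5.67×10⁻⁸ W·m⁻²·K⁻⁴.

factor ≈ 1.81

Without shield: q₀ = σΔ(T⁴)/(1/ε₁+1/ε₂−1) with denominator 2.054.
With shield the two gaps are in series; the resistances add: (1/ε₁+1/ε_s−1)+(1/ε_s+1/ε₂−1) = 1.848+1.872 = 3.720.
Heat-flux ratio q₀/q = 3.720/2.054.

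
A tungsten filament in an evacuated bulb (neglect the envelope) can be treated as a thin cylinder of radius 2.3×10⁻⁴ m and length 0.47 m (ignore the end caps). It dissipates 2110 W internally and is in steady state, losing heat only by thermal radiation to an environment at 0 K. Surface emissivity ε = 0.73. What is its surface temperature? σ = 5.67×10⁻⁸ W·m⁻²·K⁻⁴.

Steady state: internal power = radiated power, P = εσA T⁴.
Radiating area A = 2πrL = 6.792×10⁻⁴ m².
T⁴ = P/(εσA) = 2110/(0.73·5.67×10⁻⁸·6.792×10⁻⁴) = 7.505×10¹³ K⁴.
T = (7.505×10¹³)^(1/4).

T ≈ 2940 K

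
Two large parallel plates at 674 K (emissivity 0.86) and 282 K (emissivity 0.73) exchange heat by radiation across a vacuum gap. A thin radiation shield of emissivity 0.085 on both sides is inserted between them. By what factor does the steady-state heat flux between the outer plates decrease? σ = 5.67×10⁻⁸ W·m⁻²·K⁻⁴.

factor ≈ 15.7

Without shield: q₀ = σΔ(T⁴)/(1/ε₁+1/ε₂−1) with denominator 1.533.
With shield the two gaps are in series; the resistances add: (1/ε₁+1/ε_s−1)+(1/ε_s+1/ε₂−1) = 11.93+12.13 = 24.06.
Heat-flux ratio q₀/q = 24.06/1.533.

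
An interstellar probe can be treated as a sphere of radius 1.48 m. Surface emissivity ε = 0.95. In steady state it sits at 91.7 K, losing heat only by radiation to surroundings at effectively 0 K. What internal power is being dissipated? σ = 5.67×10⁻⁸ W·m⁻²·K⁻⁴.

Steady state: P = εσA T⁴.
A = 4πr² = 27.53 m²; T⁴ = (91.7)⁴ = 7.071×10⁷ K⁴.
P = 0.95 × 5.67×10⁻⁸ × 27.53 × 7.071×10⁷.

P ≈ 105 W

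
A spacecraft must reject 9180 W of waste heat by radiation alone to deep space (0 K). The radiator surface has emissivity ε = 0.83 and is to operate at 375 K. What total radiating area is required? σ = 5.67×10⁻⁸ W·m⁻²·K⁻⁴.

P = εσA T⁴ ⇒ A = P/(εσT⁴).
T⁴ = 1.978×10¹⁰ K⁴.
A = 9180/(0.83 × 5.67×10⁻⁸ × 1.978×10¹⁰).

A ≈ 9.86 m²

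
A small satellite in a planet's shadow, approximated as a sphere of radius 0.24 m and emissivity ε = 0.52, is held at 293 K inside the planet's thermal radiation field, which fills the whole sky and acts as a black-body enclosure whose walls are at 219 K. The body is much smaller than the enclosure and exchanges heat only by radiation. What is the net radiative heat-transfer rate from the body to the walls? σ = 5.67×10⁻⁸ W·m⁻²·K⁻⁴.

For a small grey body in a large enclosure: P_net = εσA(T_body⁴ − T_wall⁴).
A = 4πr² = 0.7238 m²; T_body⁴ − T_wall⁴ = 7.370×10⁹ − 2.300×10⁹ = 5.070×10⁹ K⁴.
|P_net| = 0.52·5.67×10⁻⁸·0.7238·5.070×10⁹.

P_net ≈ 108 W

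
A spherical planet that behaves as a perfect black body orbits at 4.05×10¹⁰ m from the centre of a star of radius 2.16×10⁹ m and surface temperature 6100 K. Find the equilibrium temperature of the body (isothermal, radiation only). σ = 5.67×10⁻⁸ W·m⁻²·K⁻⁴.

T ≈ 996 K

The star's surface emits σT_*⁴; at distance d the flux is S = σT_*⁴(R_*/d)².
S = 5.67×10⁻⁸·(6100)⁴·(2.16×10⁹/4.05×10¹⁰)² = 2.233×10⁵ W/m².
For an isothermal sphere T⁴ = (1−a)S/(4σ) = 9.846×10¹¹ K⁴.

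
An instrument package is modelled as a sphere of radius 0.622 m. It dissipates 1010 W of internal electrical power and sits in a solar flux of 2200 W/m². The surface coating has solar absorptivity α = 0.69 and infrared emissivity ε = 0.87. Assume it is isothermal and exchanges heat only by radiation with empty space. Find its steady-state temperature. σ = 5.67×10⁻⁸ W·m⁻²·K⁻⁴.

At steady state, absorbed solar power + internal power = radiated power.
Absorbed: α·S·A_cross = 0.69·2200·1.215 = 1845 W (cross-section πr²).
Total input = 1845 + 1010 = 2855 W.
Radiated: εσ·A_surf·T⁴ with A_surf = 4πr² = 4.862 m².
T⁴ = 2855/(0.87·5.67×10⁻⁸·4.862) = 1.190×10¹⁰ K⁴.

T ≈ 330 K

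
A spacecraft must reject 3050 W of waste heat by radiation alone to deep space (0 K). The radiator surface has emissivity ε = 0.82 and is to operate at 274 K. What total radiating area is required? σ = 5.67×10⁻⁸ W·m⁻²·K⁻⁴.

A ≈ 11.6 m²

P = εσA T⁴ ⇒ A = P/(εσT⁴).
T⁴ = 5.636×10⁹ K⁴.
A = 3050/(0.82 × 5.67×10⁻⁸ × 5.636×10⁹).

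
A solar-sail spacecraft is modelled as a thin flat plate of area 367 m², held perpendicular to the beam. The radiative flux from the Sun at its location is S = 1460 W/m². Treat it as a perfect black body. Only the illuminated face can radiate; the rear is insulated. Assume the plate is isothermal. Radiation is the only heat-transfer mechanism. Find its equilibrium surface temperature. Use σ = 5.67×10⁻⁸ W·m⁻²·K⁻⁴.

T ≈ 401 K

At equilibrium, absorbed power = emitted power.
Absorbing cross-section = A = 367.0 m²; emitting surface = A = 367.0 m² (ratio 1).
S·A_cross = εσ·A_surf·T⁴  ⇒  T⁴ = S/(1σ).
T⁴ = 1.00·1460/(1·5.67×10⁻⁸) = 2.575×10¹⁰ K⁴.
T = (2.575×10¹⁰)^(1/4).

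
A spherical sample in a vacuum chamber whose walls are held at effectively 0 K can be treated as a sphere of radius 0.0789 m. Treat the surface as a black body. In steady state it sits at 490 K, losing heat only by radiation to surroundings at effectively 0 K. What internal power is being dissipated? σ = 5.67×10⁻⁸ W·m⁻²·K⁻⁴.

P ≈ 256 W

Steady state: P = εσA T⁴.
A = 4πr² = 0.07823 m²; T⁴ = (490)⁴ = 5.765×10¹⁰ K⁴.
P = 1.0 × 5.67×10⁻⁸ × 0.07823 × 5.765×10¹⁰.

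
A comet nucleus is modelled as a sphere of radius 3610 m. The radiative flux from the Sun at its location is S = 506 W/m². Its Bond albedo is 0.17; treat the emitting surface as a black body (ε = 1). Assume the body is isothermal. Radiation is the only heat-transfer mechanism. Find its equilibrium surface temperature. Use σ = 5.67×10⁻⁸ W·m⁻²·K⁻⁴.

T ≈ 207 K

At equilibrium, absorbed power = emitted power.
Absorbing cross-section = πr² = 4.094×10⁷ m²; emitting surface = 4πr² = 1.638×10⁸ m² (ratio 4).
(1−a)S·A_cross = εσ·A_surf·T⁴  ⇒  T⁴ = (1−a)S/(4σ).
T⁴ = 0.830·506/(4·5.67×10⁻⁸) = 1.852×10⁹ K⁴.
T = (1.852×10⁹)^(1/4).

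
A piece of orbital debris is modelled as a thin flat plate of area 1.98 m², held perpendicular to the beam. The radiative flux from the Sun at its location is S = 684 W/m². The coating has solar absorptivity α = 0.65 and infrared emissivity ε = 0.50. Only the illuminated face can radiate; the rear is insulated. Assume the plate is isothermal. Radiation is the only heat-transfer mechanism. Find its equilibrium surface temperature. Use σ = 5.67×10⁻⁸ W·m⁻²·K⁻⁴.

At equilibrium, absorbed power = emitted power.
Absorbing cross-section = A = 1.980 m²; emitting surface = A = 1.980 m² (ratio 1).
αS·A_cross = εσ·A_surf·T⁴  ⇒  T⁴ = αS/(ε·1σ).
T⁴ = 0.650·684/(0.50·1·5.67×10⁻⁸) = 1.568×10¹⁰ K⁴.
T = (1.568×10¹⁰)^(1/4).

T ≈ 354 K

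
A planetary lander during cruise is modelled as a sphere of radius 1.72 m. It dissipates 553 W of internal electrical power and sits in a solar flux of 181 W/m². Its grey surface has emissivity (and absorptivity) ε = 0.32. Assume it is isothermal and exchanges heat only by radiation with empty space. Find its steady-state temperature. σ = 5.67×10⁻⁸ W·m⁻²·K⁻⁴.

At steady state, absorbed solar power + internal power = radiated power.
Absorbed: α·S·A_cross = 0.32·181·9.294 = 538.3 W (cross-section πr²).
Total input = 538.3 + 553 = 1091 W.
Radiated: εσ·A_surf·T⁴ with A_surf = 4πr² = 37.18 m².
T⁴ = 1091/(0.32·5.67×10⁻⁸·37.18) = 1.618×10⁹ K⁴.

T ≈ 201 K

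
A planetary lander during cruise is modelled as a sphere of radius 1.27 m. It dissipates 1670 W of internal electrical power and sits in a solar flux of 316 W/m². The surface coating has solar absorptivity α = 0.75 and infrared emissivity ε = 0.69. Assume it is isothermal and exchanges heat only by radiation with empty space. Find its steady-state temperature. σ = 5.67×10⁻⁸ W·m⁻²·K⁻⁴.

T ≈ 245 K

At steady state, absorbed solar power + internal power = radiated power.
Absorbed: α·S·A_cross = 0.75·316·5.067 = 1201 W (cross-section πr²).
Total input = 1201 + 1670 = 2871 W.
Radiated: εσ·A_surf·T⁴ with A_surf = 4πr² = 20.27 m².
T⁴ = 2871/(0.69·5.67×10⁻⁸·20.27) = 3.620×10⁹ K⁴.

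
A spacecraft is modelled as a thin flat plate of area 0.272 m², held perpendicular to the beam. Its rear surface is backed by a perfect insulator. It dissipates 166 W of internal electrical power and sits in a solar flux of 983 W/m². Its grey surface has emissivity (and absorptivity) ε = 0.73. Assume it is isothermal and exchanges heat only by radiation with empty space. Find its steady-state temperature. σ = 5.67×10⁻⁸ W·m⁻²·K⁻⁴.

T ≈ 423 K

At steady state, absorbed solar power + internal power = radiated power.
Absorbed: α·S·A_cross = 0.73·983·0.2720 = 195.2 W (cross-section A).
Total input = 195.2 + 166 = 361.2 W.
Radiated: εσ·A_surf·T⁴ with A_surf = A = 0.2720 m².
T⁴ = 361.2/(0.73·5.67×10⁻⁸·0.2720) = 3.208×10¹⁰ K⁴.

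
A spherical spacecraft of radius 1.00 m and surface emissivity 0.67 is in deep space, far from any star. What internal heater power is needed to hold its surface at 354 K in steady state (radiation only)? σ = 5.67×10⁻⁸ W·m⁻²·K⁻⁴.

P ≈ 7500 W

P = εσ·4πr²·T⁴.
4πr² = 12.57 m²; T⁴ = 1.570×10¹⁰ K⁴.
P = 0.67·5.67×10⁻⁸·12.57·1.570×10¹⁰.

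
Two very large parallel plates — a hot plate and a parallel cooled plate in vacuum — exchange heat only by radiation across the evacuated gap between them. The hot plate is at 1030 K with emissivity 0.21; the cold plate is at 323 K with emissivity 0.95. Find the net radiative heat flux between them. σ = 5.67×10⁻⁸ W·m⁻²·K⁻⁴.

For two infinite grey parallel plates, q = σ(T₁⁴ − T₂⁴)/(1/ε₁ + 1/ε₂ − 1).
T₁⁴ − T₂⁴ = 1.126×10¹² − 1.088×10¹⁰ = 1.115×10¹² K⁴.
1/ε₁ + 1/ε₂ − 1 = 4.762 + 1.053 − 1 = 4.815.
q = 5.67×10⁻⁸ × 1.115×10¹² / 4.815.

q ≈ 13100 W/m²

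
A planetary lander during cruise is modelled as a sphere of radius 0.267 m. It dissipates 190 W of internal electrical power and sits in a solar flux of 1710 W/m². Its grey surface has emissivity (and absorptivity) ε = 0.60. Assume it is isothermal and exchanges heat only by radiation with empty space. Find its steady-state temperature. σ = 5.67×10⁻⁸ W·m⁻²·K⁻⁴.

At steady state, absorbed solar power + internal power = radiated power.
Absorbed: α·S·A_cross = 0.60·1710·0.2240 = 229.8 W (cross-section πr²).
Total input = 229.8 + 190 = 419.8 W.
Radiated: εσ·A_surf·T⁴ with A_surf = 4πr² = 0.8958 m².
T⁴ = 419.8/(0.60·5.67×10⁻⁸·0.8958) = 1.377×10¹⁰ K⁴.

T ≈ 343 K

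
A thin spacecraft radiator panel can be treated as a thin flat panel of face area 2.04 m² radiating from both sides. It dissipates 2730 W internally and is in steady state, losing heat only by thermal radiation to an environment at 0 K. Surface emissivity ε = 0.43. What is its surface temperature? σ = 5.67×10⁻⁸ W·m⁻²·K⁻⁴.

Steady state: internal power = radiated power, P = εσA T⁴.
Radiating area A = 2·2.04 = 4.080 m².
T⁴ = P/(εσA) = 2730/(0.43·5.67×10⁻⁸·4.080) = 2.744×10¹⁰ K⁴.
T = (2.744×10¹⁰)^(1/4).

T ≈ 407 K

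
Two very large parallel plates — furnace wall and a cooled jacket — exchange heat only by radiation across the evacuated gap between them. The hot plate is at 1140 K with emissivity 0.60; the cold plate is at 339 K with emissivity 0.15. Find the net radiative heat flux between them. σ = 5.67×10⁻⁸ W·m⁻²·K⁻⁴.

q ≈ 13000 W/m²

For two infinite grey parallel plates, q = σ(T₁⁴ − T₂⁴)/(1/ε₁ + 1/ε₂ − 1).
T₁⁴ − T₂⁴ = 1.689×10¹² − 1.321×10¹⁰ = 1.676×10¹² K⁴.
1/ε₁ + 1/ε₂ − 1 = 1.667 + 6.667 − 1 = 7.333.
q = 5.67×10⁻⁸ × 1.676×10¹² / 7.333.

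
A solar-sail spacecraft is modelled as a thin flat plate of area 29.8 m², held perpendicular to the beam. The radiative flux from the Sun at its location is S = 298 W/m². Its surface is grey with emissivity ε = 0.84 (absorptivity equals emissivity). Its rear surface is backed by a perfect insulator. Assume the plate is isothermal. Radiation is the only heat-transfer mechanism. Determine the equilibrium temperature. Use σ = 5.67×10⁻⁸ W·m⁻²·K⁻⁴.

At equilibrium, absorbed power = emitted power.
Absorbing cross-section = A = 29.80 m²; emitting surface = A = 29.80 m² (ratio 1).
εS·A_cross = εσ·A_surf·T⁴  ⇒  T⁴ = S/(1σ)   (ε cancels).
T⁴ = 298/(1·5.67×10⁻⁸) = 5.256×10⁹ K⁴.
T = (5.256×10⁹)^(1/4).

T ≈ 269 K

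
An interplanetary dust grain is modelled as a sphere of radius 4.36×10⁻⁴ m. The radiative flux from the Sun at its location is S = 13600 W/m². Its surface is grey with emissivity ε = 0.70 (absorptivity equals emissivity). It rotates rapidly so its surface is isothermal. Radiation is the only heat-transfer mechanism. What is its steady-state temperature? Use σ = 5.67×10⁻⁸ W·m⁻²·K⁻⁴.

T ≈ 495 K

At equilibrium, absorbed power = emitted power.
Absorbing cross-section = πr² = 5.972×10⁻⁷ m²; emitting surface = 4πr² = 2.389×10⁻⁶ m² (ratio 4).
εS·A_cross = εσ·A_surf·T⁴  ⇒  T⁴ = S/(4σ)   (ε cancels).
T⁴ = 13600/(4·5.67×10⁻⁸) = 5.996×10¹⁰ K⁴.
T = (5.996×10¹⁰)^(1/4).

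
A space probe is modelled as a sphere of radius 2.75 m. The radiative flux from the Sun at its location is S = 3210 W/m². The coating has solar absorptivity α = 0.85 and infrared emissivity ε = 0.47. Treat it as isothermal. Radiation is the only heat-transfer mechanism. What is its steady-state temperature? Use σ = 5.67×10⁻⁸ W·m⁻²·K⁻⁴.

At equilibrium, absorbed power = emitted power.
Absorbing cross-section = πr² = 23.76 m²; emitting surface = 4πr² = 95.03 m² (ratio 4).
αS·A_cross = εσ·A_surf·T⁴  ⇒  T⁴ = αS/(ε·4σ).
T⁴ = 0.850·3210/(0.47·4·5.67×10⁻⁸) = 2.560×10¹⁰ K⁴.
T = (2.560×10¹⁰)^(1/4).

T ≈ 400 K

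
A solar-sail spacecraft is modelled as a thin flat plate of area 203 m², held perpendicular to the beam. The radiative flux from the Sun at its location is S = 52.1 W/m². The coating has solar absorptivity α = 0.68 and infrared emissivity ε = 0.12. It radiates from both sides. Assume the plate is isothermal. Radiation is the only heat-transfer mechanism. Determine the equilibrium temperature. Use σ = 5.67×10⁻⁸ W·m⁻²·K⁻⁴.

At equilibrium, absorbed power = emitted power.
Absorbing cross-section = A = 203.0 m²; emitting surface = 2A = 406.0 m² (ratio 2).
αS·A_cross = εσ·A_surf·T⁴  ⇒  T⁴ = αS/(ε·2σ).
T⁴ = 0.680·52.1/(0.12·2·5.67×10⁻⁸) = 2.603×10⁹ K⁴.
T = (2.603×10⁹)^(1/4).

T ≈ 226 K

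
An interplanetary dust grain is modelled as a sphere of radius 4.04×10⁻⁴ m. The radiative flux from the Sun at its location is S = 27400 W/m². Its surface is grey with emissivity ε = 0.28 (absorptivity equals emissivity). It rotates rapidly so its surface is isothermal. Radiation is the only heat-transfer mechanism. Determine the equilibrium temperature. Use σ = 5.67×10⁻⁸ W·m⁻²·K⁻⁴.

T ≈ 590 K

At equilibrium, absorbed power = emitted power.
Absorbing cross-section = πr² = 5.128×10⁻⁷ m²; emitting surface = 4πr² = 2.051×10⁻⁶ m² (ratio 4).
εS·A_cross = εσ·A_surf·T⁴  ⇒  T⁴ = S/(4σ)   (ε cancels).
T⁴ = 27400/(4·5.67×10⁻⁸) = 1.208×10¹¹ K⁴.
T = (1.208×10¹¹)^(1/4).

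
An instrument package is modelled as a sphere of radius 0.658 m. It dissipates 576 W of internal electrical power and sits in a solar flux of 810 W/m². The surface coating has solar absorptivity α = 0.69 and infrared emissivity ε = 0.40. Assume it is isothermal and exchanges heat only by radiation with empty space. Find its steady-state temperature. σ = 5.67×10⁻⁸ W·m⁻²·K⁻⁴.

T ≈ 323 K

At steady state, absorbed solar power + internal power = radiated power.
Absorbed: α·S·A_cross = 0.69·810·1.360 = 760.2 W (cross-section πr²).
Total input = 760.2 + 576 = 1336 W.
Radiated: εσ·A_surf·T⁴ with A_surf = 4πr² = 5.441 m².
T⁴ = 1336/(0.40·5.67×10⁻⁸·5.441) = 1.083×10¹⁰ K⁴.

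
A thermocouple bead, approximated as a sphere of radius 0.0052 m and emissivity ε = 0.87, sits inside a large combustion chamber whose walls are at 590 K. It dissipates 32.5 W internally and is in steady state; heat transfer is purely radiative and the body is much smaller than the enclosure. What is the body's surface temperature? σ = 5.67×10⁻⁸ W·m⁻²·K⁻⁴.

For a small grey body in a large enclosure, net radiated power = εσA(T⁴ − T_w⁴).
Steady state: P = εσA(T⁴ − T_w⁴) with A = 4πr² = 3.398×10⁻⁴ m².
T⁴ = P/(εσA) + T_w⁴ = 32.5/(0.87·5.67×10⁻⁸·3.398×10⁻⁴) + (590)⁴
    = 1.939×10¹² + 1.212×10¹¹ = 2.060×10¹² K⁴.

T ≈ 1200 K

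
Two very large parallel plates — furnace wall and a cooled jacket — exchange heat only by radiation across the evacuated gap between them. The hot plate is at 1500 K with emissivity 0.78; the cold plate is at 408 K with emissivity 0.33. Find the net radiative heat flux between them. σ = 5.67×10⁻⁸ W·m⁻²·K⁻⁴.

For two infinite grey parallel plates, q = σ(T₁⁴ − T₂⁴)/(1/ε₁ + 1/ε₂ − 1).
T₁⁴ − T₂⁴ = 5.062×10¹² − 2.771×10¹⁰ = 5.035×10¹² K⁴.
1/ε₁ + 1/ε₂ − 1 = 1.282 + 3.030 − 1 = 3.312.
q = 5.67×10⁻⁸ × 5.035×10¹² / 3.312.

q ≈ 86200 W/m²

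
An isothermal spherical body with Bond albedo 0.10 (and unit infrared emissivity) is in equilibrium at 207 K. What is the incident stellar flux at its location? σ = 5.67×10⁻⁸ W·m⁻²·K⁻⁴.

S ≈ 463 W/m²

(1−a)S·πr² = σ·4πr²·T⁴ ⇒ S = 4σT⁴/(1−a).
S = 4·5.67×10⁻⁸·1.836×10⁹/0.900.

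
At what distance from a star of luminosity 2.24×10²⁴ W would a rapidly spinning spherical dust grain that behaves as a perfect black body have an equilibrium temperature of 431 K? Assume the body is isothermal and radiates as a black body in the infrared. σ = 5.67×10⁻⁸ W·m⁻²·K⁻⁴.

d ≈ 4.77×10⁹ m

For an isothermal black-emitting sphere, (1−a)S·πr² = σ·4πr²·T⁴ ⇒ S = 4σT⁴/(1−a).
S = 4·5.67×10⁻⁸·(431)⁴/1.00 = 7826 W/m².
Flux falls as S = L/(4πd²), so d = √(L/(4πS)) = √(2.24×10²⁴/(4π·7826)).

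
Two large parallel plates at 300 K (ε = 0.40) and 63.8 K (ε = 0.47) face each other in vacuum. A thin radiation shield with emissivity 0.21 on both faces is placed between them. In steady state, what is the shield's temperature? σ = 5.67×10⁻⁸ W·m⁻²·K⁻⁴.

T_s ≈ 250 K

In steady state the net flux on the hot side equals that on the cold side.
σ(T₁⁴−T_s⁴)/D₁ = σ(T_s⁴−T₂⁴)/D₂, with D₁ = 1/ε₁+1/ε_s−1 = 6.262, D₂ = 1/ε_s+1/ε₂−1 = 5.890.
Solve for T_s⁴: T_s⁴ = (D₂·T₁⁴ + D₁·T₂⁴)/(D₁+D₂) = 3.934×10⁹ K⁴.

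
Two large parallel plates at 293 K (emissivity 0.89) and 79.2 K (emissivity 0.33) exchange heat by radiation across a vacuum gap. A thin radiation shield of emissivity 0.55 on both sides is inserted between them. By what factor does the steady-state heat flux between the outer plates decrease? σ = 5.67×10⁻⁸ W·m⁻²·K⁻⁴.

Without shield: q₀ = σΔ(T⁴)/(1/ε₁+1/ε₂−1) with denominator 3.154.
With shield the two gaps are in series; the resistances add: (1/ε₁+1/ε_s−1)+(1/ε_s+1/ε₂−1) = 1.942+3.848 = 5.790.
Heat-flux ratio q₀/q = 5.790/3.154.

factor ≈ 1.84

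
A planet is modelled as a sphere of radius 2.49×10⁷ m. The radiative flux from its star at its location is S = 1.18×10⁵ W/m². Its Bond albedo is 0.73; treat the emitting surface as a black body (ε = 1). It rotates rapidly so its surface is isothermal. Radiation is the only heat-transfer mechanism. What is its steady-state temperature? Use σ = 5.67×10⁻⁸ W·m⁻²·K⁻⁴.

At equilibrium, absorbed power = emitted power.
Absorbing cross-section = πr² = 1.948×10¹⁵ m²; emitting surface = 4πr² = 7.791×10¹⁵ m² (ratio 4).
(1−a)S·A_cross = εσ·A_surf·T⁴  ⇒  T⁴ = (1−a)S/(4σ).
T⁴ = 0.270·1.18×10⁵/(4·5.67×10⁻⁸) = 1.405×10¹¹ K⁴.
T = (1.405×10¹¹)^(1/4).

T ≈ 612 K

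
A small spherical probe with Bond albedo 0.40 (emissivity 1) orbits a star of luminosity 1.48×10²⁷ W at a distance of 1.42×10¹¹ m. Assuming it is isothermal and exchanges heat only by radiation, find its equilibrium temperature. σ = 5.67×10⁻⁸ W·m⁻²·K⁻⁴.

First find the stellar flux at distance d: S = L/(4πd²) = 1.48×10²⁷/(4π·(1.42×10¹¹)²) = 5841 W/m².
For an isothermal sphere, absorbed (1−a)S·πr² = emitted σ·4πr²·T⁴, so T⁴ = (1−a)S/(4σ).
T⁴ = 0.600·5841/(4·5.67×10⁻⁸) = 1.545×10¹⁰ K⁴.

T ≈ 353 K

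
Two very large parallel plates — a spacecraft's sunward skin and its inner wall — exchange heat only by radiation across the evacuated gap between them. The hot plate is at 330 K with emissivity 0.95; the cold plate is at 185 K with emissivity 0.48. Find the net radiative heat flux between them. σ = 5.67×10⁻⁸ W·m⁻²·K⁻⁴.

q ≈ 284 W/m²

For two infinite grey parallel plates, q = σ(T₁⁴ − T₂⁴)/(1/ε₁ + 1/ε₂ − 1).
T₁⁴ − T₂⁴ = 1.186×10¹⁰ − 1.171×10⁹ = 1.069×10¹⁰ K⁴.
1/ε₁ + 1/ε₂ − 1 = 1.053 + 2.083 − 1 = 2.136.
q = 5.67×10⁻⁸ × 1.069×10¹⁰ / 2.136.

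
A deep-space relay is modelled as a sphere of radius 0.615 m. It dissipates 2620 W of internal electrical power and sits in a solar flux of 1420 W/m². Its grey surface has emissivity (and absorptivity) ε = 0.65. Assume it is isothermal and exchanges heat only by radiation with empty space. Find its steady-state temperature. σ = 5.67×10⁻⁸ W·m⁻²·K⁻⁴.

At steady state, absorbed solar power + internal power = radiated power.
Absorbed: α·S·A_cross = 0.65·1420·1.188 = 1097 W (cross-section πr²).
Total input = 1097 + 2620 = 3717 W.
Radiated: εσ·A_surf·T⁴ with A_surf = 4πr² = 4.753 m².
T⁴ = 3717/(0.65·5.67×10⁻⁸·4.753) = 2.122×10¹⁰ K⁴.

T ≈ 382 K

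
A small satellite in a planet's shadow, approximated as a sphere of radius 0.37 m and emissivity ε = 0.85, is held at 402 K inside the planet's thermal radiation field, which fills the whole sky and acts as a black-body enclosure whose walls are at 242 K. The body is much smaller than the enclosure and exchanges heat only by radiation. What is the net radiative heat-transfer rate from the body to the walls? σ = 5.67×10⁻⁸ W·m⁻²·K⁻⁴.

For a small grey body in a large enclosure: P_net = εσA(T_body⁴ − T_wall⁴).
A = 4πr² = 1.720 m²; T_body⁴ − T_wall⁴ = 2.612×10¹⁰ − 3.430×10⁹ = 2.269×10¹⁰ K⁴.
|P_net| = 0.85·5.67×10⁻⁸·1.720·2.269×10¹⁰.

P_net ≈ 1880 W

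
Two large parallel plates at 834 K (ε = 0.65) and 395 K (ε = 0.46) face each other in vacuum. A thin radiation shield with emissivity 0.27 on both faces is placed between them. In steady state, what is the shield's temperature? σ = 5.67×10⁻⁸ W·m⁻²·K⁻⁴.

In steady state the net flux on the hot side equals that on the cold side.
σ(T₁⁴−T_s⁴)/D₁ = σ(T_s⁴−T₂⁴)/D₂, with D₁ = 1/ε₁+1/ε_s−1 = 4.242, D₂ = 1/ε_s+1/ε₂−1 = 4.878.
Solve for T_s⁴: T_s⁴ = (D₂·T₁⁴ + D₁·T₂⁴)/(D₁+D₂) = 2.701×10¹¹ K⁴.

T_s ≈ 721 K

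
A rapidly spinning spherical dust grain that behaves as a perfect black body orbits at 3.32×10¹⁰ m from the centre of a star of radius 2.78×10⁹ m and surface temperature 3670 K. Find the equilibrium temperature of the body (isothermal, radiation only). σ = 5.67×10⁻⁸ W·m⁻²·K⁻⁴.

The star's surface emits σT_*⁴; at distance d the flux is S = σT_*⁴(R_*/d)².
S = 5.67×10⁻⁸·(3670)⁴·(2.78×10⁹/3.32×10¹⁰)² = 72120 W/m².
For an isothermal sphere T⁴ = (1−a)S/(4σ) = 3.180×10¹¹ K⁴.

T ≈ 751 K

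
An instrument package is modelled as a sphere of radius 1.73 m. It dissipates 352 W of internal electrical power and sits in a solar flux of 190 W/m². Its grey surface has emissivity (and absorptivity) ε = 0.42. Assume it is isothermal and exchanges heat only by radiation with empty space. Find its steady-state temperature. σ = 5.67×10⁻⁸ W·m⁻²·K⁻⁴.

T ≈ 187 K

At steady state, absorbed solar power + internal power = radiated power.
Absorbed: α·S·A_cross = 0.42·190·9.402 = 750.3 W (cross-section πr²).
Total input = 750.3 + 352 = 1102 W.
Radiated: εσ·A_surf·T⁴ with A_surf = 4πr² = 37.61 m².
T⁴ = 1102/(0.42·5.67×10⁻⁸·37.61) = 1.231×10⁹ K⁴.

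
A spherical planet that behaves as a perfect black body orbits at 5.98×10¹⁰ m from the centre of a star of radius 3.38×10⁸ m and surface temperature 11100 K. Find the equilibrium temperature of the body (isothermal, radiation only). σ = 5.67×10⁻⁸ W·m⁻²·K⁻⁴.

T ≈ 590 K

The star's surface emits σT_*⁴; at distance d the flux is S = σT_*⁴(R_*/d)².
S = 5.67×10⁻⁸·(11100)⁴·(3.38×10⁸/5.98×10¹⁰)² = 27500 W/m².
For an isothermal sphere T⁴ = (1−a)S/(4σ) = 1.212×10¹¹ K⁴.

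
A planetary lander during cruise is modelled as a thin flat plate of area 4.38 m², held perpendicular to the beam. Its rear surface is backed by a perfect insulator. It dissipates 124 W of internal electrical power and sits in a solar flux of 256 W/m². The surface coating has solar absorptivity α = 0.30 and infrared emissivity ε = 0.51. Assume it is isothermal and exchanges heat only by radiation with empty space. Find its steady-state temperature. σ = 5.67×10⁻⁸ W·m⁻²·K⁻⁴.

At steady state, absorbed solar power + internal power = radiated power.
Absorbed: α·S·A_cross = 0.30·256·4.380 = 336.4 W (cross-section A).
Total input = 336.4 + 124 = 460.4 W.
Radiated: εσ·A_surf·T⁴ with A_surf = A = 4.380 m².
T⁴ = 460.4/(0.51·5.67×10⁻⁸·4.380) = 3.635×10⁹ K⁴.

T ≈ 246 K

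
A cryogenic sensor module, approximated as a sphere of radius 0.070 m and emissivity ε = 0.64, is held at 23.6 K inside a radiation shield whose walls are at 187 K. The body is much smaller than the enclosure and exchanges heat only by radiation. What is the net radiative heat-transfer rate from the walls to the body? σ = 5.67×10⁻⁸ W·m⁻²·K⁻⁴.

P_net ≈ 2.73 W

For a small grey body in a large enclosure: P_net = εσA(T_body⁴ − T_wall⁴).
A = 4πr² = 0.06158 m²; T_body⁴ − T_wall⁴ = 3.102×10⁵ − 1.223×10⁹ = -1.223×10⁹ K⁴.
|P_net| = 0.64·5.67×10⁻⁸·0.06158·1.223×10⁹.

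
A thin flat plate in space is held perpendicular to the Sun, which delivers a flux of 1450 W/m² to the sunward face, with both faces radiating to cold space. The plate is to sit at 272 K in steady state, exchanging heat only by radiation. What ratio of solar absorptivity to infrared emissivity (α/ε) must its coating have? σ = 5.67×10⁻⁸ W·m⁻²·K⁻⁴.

α/ε ≈ 0.428

Balance: αS·A = εσ·2A·T⁴ ⇒ α/ε = 2σT⁴/S.
α/ε = 2·5.67×10⁻⁸·(272)⁴/1450 = 2·5.67×10⁻⁸·5.474×10⁹/1450.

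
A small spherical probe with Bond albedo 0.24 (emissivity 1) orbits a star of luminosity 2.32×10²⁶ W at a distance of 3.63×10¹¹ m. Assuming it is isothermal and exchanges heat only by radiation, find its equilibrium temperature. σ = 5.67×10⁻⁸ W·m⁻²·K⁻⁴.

T ≈ 147 K

First find the stellar flux at distance d: S = L/(4πd²) = 2.32×10²⁶/(4π·(3.63×10¹¹)²) = 140.1 W/m².
For an isothermal sphere, absorbed (1−a)S·πr² = emitted σ·4πr²·T⁴, so T⁴ = (1−a)S/(4σ).
T⁴ = 0.760·140.1/(4·5.67×10⁻⁸) = 4.695×10⁸ K⁴.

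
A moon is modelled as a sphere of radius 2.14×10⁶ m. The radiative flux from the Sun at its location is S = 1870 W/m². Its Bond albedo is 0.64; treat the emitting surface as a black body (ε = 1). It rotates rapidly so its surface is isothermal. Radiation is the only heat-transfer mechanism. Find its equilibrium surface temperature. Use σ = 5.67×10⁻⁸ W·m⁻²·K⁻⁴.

At equilibrium, absorbed power = emitted power.
Absorbing cross-section = πr² = 1.439×10¹³ m²; emitting surface = 4πr² = 5.755×10¹³ m² (ratio 4).
(1−a)S·A_cross = εσ·A_surf·T⁴  ⇒  T⁴ = (1−a)S/(4σ).
T⁴ = 0.360·1870/(4·5.67×10⁻⁸) = 2.968×10⁹ K⁴.
T = (2.968×10⁹)^(1/4).

T ≈ 233 K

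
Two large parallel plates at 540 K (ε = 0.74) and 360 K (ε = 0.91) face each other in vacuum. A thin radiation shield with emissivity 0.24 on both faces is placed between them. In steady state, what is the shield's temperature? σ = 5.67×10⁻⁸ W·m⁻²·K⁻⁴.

T_s ≈ 473 K

In steady state the net flux on the hot side equals that on the cold side.
σ(T₁⁴−T_s⁴)/D₁ = σ(T_s⁴−T₂⁴)/D₂, with D₁ = 1/ε₁+1/ε_s−1 = 4.518, D₂ = 1/ε_s+1/ε₂−1 = 4.266.
Solve for T_s⁴: T_s⁴ = (D₂·T₁⁴ + D₁·T₂⁴)/(D₁+D₂) = 4.993×10¹⁰ K⁴.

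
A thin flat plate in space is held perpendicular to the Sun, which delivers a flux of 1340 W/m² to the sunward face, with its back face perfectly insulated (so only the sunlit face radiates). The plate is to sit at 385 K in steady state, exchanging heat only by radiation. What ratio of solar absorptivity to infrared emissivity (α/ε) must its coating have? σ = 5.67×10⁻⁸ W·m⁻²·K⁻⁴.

α/ε ≈ 0.930

Balance: αS·A = εσ·1A·T⁴ ⇒ α/ε = σT⁴/S.
α/ε = 5.67×10⁻⁸·(385)⁴/1340 = 5.67×10⁻⁸·2.197×10¹⁰/1340.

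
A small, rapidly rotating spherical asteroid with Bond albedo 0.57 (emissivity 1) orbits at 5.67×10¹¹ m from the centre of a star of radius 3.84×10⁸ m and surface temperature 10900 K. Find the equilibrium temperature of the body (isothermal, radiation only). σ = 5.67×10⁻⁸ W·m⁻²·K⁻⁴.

The star's surface emits σT_*⁴; at distance d the flux is S = σT_*⁴(R_*/d)².
S = 5.67×10⁻⁸·(10900)⁴·(3.84×10⁸/5.67×10¹¹)² = 367.1 W/m².
For an isothermal sphere T⁴ = (1−a)S/(4σ) = 6.960×10⁸ K⁴.

T ≈ 162 K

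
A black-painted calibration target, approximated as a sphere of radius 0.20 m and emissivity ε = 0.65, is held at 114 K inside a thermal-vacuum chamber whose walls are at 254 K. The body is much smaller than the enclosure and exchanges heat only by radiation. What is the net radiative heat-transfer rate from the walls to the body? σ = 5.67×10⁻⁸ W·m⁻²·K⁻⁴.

P_net ≈ 74.0 W

For a small grey body in a large enclosure: P_net = εσA(T_body⁴ − T_wall⁴).
A = 4πr² = 0.5027 m²; T_body⁴ − T_wall⁴ = 1.689×10⁸ − 4.162×10⁹ = -3.993×10⁹ K⁴.
|P_net| = 0.65·5.67×10⁻⁸·0.5027·3.993×10⁹.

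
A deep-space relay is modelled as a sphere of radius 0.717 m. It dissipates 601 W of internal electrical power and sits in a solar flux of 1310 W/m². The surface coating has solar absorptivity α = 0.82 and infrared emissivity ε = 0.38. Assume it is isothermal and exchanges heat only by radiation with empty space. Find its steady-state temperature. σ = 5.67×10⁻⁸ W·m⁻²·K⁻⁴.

T ≈ 360 K

At steady state, absorbed solar power + internal power = radiated power.
Absorbed: α·S·A_cross = 0.82·1310·1.615 = 1735 W (cross-section πr²).
Total input = 1735 + 601 = 2336 W.
Radiated: εσ·A_surf·T⁴ with A_surf = 4πr² = 6.460 m².
T⁴ = 2336/(0.38·5.67×10⁻⁸·6.460) = 1.678×10¹⁰ K⁴.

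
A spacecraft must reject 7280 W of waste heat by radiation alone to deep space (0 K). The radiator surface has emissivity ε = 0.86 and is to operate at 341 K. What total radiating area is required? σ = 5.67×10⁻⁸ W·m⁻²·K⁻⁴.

A ≈ 11.0 m²

P = εσA T⁴ ⇒ A = P/(εσT⁴).
T⁴ = 1.352×10¹⁰ K⁴.
A = 7280/(0.86 × 5.67×10⁻⁸ × 1.352×10¹⁰).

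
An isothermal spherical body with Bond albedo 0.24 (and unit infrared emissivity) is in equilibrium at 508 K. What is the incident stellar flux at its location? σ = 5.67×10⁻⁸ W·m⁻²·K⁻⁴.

S ≈ 19900 W/m²

(1−a)S·πr² = σ·4πr²·T⁴ ⇒ S = 4σT⁴/(1−a).
S = 4·5.67×10⁻⁸·6.660×10¹⁰/0.760.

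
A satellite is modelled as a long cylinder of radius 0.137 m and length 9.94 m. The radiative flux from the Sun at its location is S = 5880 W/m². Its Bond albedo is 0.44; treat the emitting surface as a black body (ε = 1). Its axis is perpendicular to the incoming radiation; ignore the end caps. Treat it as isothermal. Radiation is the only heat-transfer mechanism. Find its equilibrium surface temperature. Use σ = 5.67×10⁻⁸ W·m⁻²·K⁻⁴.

T ≈ 369 K

At equilibrium, absorbed power = emitted power.
Absorbing cross-section = 2rL = 2.724 m²; emitting surface = 2πrL = 8.556 m² (ratio π).
(1−a)S·A_cross = εσ·A_surf·T⁴  ⇒  T⁴ = (1−a)S/(πσ).
T⁴ = 0.560·5880/(π·5.67×10⁻⁸) = 1.849×10¹⁰ K⁴.
T = (1.849×10¹⁰)^(1/4).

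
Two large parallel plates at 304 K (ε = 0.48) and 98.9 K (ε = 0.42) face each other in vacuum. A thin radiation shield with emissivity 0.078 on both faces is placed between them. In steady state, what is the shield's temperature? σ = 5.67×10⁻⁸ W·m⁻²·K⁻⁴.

In steady state the net flux on the hot side equals that on the cold side.
σ(T₁⁴−T_s⁴)/D₁ = σ(T_s⁴−T₂⁴)/D₂, with D₁ = 1/ε₁+1/ε_s−1 = 13.90, D₂ = 1/ε_s+1/ε₂−1 = 14.20.
Solve for T_s⁴: T_s⁴ = (D₂·T₁⁴ + D₁·T₂⁴)/(D₁+D₂) = 4.363×10⁹ K⁴.

T_s ≈ 257 K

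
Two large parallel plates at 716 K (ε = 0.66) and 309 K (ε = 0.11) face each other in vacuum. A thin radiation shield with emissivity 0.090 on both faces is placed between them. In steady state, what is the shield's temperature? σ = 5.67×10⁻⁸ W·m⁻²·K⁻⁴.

In steady state the net flux on the hot side equals that on the cold side.
σ(T₁⁴−T_s⁴)/D₁ = σ(T_s⁴−T₂⁴)/D₂, with D₁ = 1/ε₁+1/ε_s−1 = 11.63, D₂ = 1/ε_s+1/ε₂−1 = 19.20.
Solve for T_s⁴: T_s⁴ = (D₂·T₁⁴ + D₁·T₂⁴)/(D₁+D₂) = 1.671×10¹¹ K⁴.

T_s ≈ 639 K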